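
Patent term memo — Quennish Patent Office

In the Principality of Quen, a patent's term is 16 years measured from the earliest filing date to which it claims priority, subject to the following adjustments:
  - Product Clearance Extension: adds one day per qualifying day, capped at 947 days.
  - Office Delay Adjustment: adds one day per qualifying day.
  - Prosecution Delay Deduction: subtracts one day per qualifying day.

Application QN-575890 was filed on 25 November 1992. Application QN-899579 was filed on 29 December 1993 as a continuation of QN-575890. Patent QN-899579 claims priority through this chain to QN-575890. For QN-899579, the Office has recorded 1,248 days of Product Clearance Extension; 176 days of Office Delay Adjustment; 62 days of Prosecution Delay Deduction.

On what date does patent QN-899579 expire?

Earliest priority filing: 25 November 1992.
Base term: 25 November 1992 + 16 years → 25 November 2008.
Product Clearance Extension: 1248 days claimed exceeds the 947-day cap, so +947 days → 30 June 2011.
Office Delay Adjustment: +176 days → 23 December 2011.
Prosecution Delay Deduction: −62 days → 22 October 2011.

October 22, 2011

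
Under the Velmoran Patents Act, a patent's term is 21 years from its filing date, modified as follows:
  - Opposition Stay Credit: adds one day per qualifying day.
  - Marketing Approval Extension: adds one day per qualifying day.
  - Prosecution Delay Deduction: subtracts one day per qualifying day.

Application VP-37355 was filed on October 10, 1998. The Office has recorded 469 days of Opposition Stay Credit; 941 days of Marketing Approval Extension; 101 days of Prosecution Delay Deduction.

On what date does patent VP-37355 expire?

May 11, 2023

Base term: filing date + 21 years → 10 October 2019.
Opposition Stay Credit: +469 days → 21 January 2021.
Marketing Approval Extension: +941 days → 20 August 2023.
Prosecution Delay Deduction: −101 days → 11 May 2023.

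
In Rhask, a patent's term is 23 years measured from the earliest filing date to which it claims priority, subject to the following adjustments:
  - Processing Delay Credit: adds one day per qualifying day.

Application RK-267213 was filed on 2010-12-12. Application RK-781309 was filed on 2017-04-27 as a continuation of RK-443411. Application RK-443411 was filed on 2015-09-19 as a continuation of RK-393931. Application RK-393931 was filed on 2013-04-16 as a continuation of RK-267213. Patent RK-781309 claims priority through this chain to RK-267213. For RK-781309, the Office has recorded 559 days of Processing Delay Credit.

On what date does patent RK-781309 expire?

2035-06-24

Earliest priority filing: 12 December 2010.
Base term: 12 December 2010 + 23 years → 12 December 2033.
Processing Delay Credit: +559 days → 24 June 2035.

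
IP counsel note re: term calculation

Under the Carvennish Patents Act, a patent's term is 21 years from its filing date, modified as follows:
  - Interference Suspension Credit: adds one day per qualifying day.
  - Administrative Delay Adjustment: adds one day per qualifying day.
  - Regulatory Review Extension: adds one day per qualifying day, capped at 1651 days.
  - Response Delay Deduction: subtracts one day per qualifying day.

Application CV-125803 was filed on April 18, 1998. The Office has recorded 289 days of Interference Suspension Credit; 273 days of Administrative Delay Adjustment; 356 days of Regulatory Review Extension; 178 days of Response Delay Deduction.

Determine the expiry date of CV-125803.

April 27, 2021

Base term: filing date + 21 years → 18 April 2019.
Interference Suspension Credit: +289 days → 1 February 2020.
Administrative Delay Adjustment: +273 days → 31 October 2020.
Regulatory Review Extension: 356 days (within the 1651-day cap) → +356 days → 22 October 2021.
Response Delay Deduction: −178 days → 27 April 2021.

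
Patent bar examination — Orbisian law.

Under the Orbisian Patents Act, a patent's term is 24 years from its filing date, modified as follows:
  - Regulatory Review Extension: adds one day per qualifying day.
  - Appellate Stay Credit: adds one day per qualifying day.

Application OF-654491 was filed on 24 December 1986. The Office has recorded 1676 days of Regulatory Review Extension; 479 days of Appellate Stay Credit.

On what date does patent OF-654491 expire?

Base term: filing date + 24 years → 24 December 2010.
Regulatory Review Extension: +1676 days → 27 July 2015.
Appellate Stay Credit: +479 days → 17 November 2016.

November 17, 2016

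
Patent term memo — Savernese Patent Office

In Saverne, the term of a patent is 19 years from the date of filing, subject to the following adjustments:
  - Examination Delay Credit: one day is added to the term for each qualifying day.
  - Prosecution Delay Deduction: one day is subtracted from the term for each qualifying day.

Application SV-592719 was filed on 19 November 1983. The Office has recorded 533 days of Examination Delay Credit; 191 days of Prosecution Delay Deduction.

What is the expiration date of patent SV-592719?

Base term: filing date + 19 years → 19 November 2002.
Examination Delay Credit: +533 days → 5 May 2004.
Prosecution Delay Deduction: −191 days → 27 October 2003.

2003-10-27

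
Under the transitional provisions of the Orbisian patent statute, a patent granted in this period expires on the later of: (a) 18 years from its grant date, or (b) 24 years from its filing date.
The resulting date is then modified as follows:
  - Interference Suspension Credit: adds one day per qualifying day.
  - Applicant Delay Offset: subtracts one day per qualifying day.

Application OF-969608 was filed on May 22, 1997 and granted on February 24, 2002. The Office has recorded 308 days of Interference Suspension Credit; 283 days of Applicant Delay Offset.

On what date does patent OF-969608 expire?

(a) grant + 18 years → 24 February 2020.
(b) filing + 24 years → 22 May 2021.
Later of the two: 22 May 2021.
Interference Suspension Credit: +308 days → 26 March 2022.
Applicant Delay Offset: −283 days → 16 June 2021.

2021-06-16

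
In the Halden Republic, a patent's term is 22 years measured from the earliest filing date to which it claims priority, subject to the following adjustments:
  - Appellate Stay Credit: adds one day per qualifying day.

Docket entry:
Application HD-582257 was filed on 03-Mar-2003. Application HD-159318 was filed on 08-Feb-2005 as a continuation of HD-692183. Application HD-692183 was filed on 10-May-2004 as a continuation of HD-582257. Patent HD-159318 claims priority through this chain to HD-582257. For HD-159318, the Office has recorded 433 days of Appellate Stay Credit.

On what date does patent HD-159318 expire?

May 10, 2026

Earliest priority filing: 3 March 2003.
Base term: 3 March 2003 + 22 years → 3 March 2025.
Appellate Stay Credit: +433 days → 10 May 2026.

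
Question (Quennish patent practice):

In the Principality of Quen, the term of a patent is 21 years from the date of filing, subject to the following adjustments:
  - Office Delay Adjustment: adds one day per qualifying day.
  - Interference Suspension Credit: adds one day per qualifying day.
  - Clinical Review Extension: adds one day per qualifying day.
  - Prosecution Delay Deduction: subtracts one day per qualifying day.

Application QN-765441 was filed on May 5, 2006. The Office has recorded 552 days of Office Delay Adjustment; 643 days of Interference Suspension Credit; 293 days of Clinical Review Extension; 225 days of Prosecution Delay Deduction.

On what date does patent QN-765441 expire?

October 19, 2030

Base term: filing date + 21 years → 5 May 2027.
Office Delay Adjustment: +552 days → 7 November 2028.
Interference Suspension Credit: +643 days → 12 August 2030.
Clinical Review Extension: +293 days → 1 June 2031.
Prosecution Delay Deduction: −225 days → 19 October 2030.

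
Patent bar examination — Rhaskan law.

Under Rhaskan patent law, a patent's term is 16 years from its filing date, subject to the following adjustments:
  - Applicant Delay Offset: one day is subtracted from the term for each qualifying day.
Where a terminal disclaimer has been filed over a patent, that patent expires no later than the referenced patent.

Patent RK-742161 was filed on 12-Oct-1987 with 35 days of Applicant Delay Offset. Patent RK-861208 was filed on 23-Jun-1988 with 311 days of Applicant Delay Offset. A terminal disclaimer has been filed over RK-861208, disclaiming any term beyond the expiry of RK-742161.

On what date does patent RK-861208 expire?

Natural term of RK-861208:
  Base: filing + 16 years → 23 June 2004.
  Applicant Delay Offset: −311 days → 17 August 2003.
Expiry of referenced patent RK-742161:
  Base: filing + 16 years → 12 October 2003.
  Applicant Delay Offset: −35 days → 7 September 2003.
Terminal disclaimer: RK-861208 expires on the earlier of 17 August 2003 and 7 September 2003.

2003-08-17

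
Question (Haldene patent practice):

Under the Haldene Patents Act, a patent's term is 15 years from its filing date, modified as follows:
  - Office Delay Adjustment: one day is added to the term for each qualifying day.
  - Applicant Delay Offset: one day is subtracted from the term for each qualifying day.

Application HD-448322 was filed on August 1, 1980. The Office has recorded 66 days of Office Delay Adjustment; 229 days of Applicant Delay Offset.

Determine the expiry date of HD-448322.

1995-02-19

Base term: filing date + 15 years → 1 August 1995.
Office Delay Adjustment: +66 days → 6 October 1995.
Applicant Delay Offset: −229 days → 19 February 1995.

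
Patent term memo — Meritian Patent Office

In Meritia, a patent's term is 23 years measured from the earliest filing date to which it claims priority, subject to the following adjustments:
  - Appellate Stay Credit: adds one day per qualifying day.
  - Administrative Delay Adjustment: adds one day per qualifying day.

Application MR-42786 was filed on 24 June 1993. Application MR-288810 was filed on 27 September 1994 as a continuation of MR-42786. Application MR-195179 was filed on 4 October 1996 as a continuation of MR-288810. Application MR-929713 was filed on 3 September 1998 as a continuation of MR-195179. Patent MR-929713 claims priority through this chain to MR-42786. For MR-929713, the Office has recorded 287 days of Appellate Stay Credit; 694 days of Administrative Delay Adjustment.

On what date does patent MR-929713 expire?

2019-03-02

Earliest priority filing: 24 June 1993.
Base term: 24 June 1993 + 23 years → 24 June 2016.
Appellate Stay Credit: +287 days → 7 April 2017.
Administrative Delay Adjustment: +694 days → 2 March 2019.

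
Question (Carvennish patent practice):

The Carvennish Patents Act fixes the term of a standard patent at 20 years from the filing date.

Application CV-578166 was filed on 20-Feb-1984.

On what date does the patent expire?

2004-02-20

Filing date + 20 years → 20 February 2004.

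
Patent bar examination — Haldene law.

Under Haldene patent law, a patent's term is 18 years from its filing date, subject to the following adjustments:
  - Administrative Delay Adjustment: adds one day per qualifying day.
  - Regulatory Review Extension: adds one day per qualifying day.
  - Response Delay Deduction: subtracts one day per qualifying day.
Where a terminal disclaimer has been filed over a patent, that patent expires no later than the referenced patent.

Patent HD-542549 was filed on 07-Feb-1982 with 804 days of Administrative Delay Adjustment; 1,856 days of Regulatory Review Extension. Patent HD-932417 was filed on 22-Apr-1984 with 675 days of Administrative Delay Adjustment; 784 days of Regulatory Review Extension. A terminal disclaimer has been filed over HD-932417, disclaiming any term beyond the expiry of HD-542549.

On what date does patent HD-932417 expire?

Natural term of HD-932417:
  Base: filing + 18 years → 22 April 2002.
  Administrative Delay Adjustment: +675 days → 26 February 2004.
  Regulatory Review Extension: +784 days → 20 April 2006.
Expiry of referenced patent HD-542549:
  Base: filing + 18 years → 7 February 2000.
  Administrative Delay Adjustment: +804 days → 21 April 2002.
  Regulatory Review Extension: +1856 days → 21 May 2007.
Terminal disclaimer: HD-932417 expires on the earlier of 20 April 2006 and 21 May 2007.

April 20, 2006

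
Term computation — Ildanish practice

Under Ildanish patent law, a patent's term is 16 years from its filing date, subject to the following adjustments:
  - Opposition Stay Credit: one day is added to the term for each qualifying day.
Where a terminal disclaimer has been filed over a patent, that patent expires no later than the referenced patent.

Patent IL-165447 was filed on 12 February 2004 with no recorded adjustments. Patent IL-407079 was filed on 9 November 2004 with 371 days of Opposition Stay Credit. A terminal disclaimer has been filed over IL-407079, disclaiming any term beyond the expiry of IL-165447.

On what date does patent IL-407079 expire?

February 12, 2020

Natural term of IL-407079:
  Base: filing + 16 years → 9 November 2020.
  Opposition Stay Credit: +371 days → 15 November 2021.
Expiry of referenced patent IL-165447:
  Base: filing + 16 years → 12 February 2020.
Terminal disclaimer: IL-407079 expires on the earlier of 15 November 2021 and 12 February 2020.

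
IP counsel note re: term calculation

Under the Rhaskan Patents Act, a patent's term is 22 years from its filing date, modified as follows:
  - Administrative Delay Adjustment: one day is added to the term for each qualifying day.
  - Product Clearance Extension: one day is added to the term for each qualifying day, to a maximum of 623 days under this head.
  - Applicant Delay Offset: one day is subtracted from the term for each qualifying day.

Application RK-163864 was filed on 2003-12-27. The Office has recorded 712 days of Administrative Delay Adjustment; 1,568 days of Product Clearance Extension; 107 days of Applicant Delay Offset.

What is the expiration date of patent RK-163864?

2029-05-08

Base term: filing date + 22 years → 27 December 2025.
Administrative Delay Adjustment: +712 days → 9 December 2027.
Product Clearance Extension: 1568 days claimed exceeds the 623-day cap, so +623 days → 23 August 2029.
Applicant Delay Offset: −107 days → 8 May 2029.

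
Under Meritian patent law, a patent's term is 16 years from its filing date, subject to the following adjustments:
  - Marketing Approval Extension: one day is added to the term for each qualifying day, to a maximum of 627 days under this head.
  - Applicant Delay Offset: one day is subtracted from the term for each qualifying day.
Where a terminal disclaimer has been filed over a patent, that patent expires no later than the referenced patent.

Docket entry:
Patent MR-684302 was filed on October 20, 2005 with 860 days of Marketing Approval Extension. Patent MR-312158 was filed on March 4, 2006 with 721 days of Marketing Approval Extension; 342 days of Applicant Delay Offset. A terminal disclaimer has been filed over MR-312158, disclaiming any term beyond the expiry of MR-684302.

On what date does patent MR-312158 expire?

Natural term of MR-312158:
  Base: filing + 16 years → 4 March 2022.
  Marketing Approval Extension: 721 days claimed exceeds the 627-day cap, so +627 days → 21 November 2023.
  Applicant Delay Offset: −342 days → 14 December 2022.
Expiry of referenced patent MR-684302:
  Base: filing + 16 years → 20 October 2021.
  Marketing Approval Extension: 860 days claimed exceeds the 627-day cap, so +627 days → 9 July 2023.
Terminal disclaimer: MR-312158 expires on the earlier of 14 December 2022 and 9 July 2023.

2022-12-14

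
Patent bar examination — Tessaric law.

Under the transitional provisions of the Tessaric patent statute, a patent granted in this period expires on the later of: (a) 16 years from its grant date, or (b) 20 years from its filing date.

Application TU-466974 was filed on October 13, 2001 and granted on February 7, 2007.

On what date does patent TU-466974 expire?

February 7, 2023

(a) grant + 16 years → 7 February 2023.
(b) filing + 20 years → 13 October 2021.
Later of the two: 7 February 2023.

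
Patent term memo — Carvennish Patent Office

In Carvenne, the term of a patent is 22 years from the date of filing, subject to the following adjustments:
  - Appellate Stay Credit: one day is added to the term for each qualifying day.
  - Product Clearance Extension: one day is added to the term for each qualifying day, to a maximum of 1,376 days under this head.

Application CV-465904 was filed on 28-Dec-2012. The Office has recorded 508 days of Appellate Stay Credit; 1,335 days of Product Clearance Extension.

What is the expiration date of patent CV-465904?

Base term: filing date + 22 years → 28 December 2034.
Appellate Stay Credit: +508 days → 19 May 2036.
Product Clearance Extension: 1335 days (within the 1376-day cap) → +1335 days → 14 January 2040.

2040-01-14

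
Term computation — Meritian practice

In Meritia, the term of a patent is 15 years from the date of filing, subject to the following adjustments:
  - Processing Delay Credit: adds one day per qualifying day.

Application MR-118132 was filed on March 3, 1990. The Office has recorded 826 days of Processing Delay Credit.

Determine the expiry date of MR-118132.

2007-06-07

Base term: filing date + 15 years → 3 March 2005.
Processing Delay Credit: +826 days → 7 June 2007.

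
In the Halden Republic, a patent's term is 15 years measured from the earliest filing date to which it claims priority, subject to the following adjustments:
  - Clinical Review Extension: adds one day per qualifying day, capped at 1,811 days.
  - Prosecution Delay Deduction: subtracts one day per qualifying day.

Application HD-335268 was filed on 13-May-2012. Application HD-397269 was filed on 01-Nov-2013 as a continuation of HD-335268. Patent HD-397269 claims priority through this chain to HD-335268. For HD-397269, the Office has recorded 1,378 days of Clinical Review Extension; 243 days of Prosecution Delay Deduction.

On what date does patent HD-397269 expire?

2030-06-21

Earliest priority filing: 13 May 2012.
Base term: 13 May 2012 + 15 years → 13 May 2027.
Clinical Review Extension: 1378 days (within the 1811-day cap) → +1378 days → 19 February 2031.
Prosecution Delay Deduction: −243 days → 21 June 2030.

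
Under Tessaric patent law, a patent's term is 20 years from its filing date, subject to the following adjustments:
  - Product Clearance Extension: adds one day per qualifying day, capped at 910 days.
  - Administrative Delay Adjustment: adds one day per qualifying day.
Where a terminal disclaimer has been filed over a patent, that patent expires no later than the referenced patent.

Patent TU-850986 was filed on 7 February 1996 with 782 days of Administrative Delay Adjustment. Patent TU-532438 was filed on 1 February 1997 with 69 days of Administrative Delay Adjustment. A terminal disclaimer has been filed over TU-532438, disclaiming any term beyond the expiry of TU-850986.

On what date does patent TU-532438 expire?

2017-04-11

Natural term of TU-532438:
  Base: filing + 20 years → 1 February 2017.
  Administrative Delay Adjustment: +69 days → 11 April 2017.
Expiry of referenced patent TU-850986:
  Base: filing + 20 years → 7 February 2016.
  Administrative Delay Adjustment: +782 days → 30 March 2018.
Terminal disclaimer: TU-532438 expires on the earlier of 11 April 2017 and 30 March 2018.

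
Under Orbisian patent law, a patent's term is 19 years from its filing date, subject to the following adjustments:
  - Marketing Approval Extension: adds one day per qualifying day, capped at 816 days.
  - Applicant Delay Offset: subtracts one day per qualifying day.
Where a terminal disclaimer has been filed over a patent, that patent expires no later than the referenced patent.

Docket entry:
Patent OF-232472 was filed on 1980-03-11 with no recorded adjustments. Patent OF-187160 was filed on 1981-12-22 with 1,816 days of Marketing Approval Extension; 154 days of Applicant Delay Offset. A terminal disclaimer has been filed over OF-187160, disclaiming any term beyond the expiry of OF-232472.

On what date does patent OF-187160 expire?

Natural term of OF-187160:
  Base: filing + 19 years → 22 December 2000.
  Marketing Approval Extension: 1816 days claimed exceeds the 816-day cap, so +816 days → 18 March 2003.
  Applicant Delay Offset: −154 days → 15 October 2002.
Expiry of referenced patent OF-232472:
  Base: filing + 19 years → 11 March 1999.
Terminal disclaimer: OF-187160 expires on the earlier of 15 October 2002 and 11 March 1999.

1999-03-11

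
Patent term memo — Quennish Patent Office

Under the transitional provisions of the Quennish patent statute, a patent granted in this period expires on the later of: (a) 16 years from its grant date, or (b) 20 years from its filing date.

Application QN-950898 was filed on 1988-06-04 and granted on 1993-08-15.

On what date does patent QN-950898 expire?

(a) grant + 16 years → 15 August 2009.
(b) filing + 20 years → 4 June 2008.
Later of the two: 15 August 2009.

August 15, 2009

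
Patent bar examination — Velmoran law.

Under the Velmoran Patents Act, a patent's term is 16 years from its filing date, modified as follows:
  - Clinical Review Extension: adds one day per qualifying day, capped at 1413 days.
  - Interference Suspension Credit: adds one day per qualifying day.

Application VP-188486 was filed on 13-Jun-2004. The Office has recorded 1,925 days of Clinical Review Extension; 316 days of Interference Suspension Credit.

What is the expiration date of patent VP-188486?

Base term: filing date + 16 years → 13 June 2020.
Clinical Review Extension: 1925 days claimed exceeds the 1413-day cap, so +1413 days → 26 April 2024.
Interference Suspension Credit: +316 days → 8 March 2025.

March 8, 2025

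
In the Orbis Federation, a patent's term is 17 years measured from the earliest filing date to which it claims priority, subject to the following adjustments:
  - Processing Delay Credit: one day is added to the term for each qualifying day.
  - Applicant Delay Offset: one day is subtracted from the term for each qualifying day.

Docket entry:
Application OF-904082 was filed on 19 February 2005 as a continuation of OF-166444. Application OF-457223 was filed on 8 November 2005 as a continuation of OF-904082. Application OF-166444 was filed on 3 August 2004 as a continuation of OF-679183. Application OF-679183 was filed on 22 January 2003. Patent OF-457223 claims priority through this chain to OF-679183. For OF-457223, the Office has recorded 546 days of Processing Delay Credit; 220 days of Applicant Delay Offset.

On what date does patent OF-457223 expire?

December 13, 2020

Earliest priority filing: 22 January 2003.
Base term: 22 January 2003 + 17 years → 22 January 2020.
Processing Delay Credit: +546 days → 21 July 2021.
Applicant Delay Offset: −220 days → 13 December 2020.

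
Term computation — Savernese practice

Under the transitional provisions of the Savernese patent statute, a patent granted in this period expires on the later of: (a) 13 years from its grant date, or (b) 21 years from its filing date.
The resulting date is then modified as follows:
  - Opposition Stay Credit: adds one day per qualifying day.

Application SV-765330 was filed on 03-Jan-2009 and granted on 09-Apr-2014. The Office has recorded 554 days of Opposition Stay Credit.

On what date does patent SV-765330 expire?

July 11, 2031

(a) grant + 13 years → 9 April 2027.
(b) filing + 21 years → 3 January 2030.
Later of the two: 3 January 2030.
Opposition Stay Credit: +554 days → 11 July 2031.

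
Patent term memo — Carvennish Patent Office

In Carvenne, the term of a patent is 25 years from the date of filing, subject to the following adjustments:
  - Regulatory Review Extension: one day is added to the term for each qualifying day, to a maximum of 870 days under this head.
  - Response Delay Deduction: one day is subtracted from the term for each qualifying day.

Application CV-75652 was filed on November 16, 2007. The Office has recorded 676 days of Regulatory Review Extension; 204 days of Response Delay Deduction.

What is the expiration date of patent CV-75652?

March 3, 2034

Base term: filing date + 25 years → 16 November 2032.
Regulatory Review Extension: 676 days (within the 870-day cap) → +676 days → 23 September 2034.
Response Delay Deduction: −204 days → 3 March 2034.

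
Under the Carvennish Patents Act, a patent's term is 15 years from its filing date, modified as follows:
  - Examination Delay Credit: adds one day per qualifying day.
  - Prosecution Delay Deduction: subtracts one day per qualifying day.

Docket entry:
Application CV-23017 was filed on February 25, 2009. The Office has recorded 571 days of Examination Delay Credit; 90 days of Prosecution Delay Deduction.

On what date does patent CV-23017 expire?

2025-06-20

Base term: filing date + 15 years → 25 February 2024.
Examination Delay Credit: +571 days → 18 September 2025.
Prosecution Delay Deduction: −90 days → 20 June 2025.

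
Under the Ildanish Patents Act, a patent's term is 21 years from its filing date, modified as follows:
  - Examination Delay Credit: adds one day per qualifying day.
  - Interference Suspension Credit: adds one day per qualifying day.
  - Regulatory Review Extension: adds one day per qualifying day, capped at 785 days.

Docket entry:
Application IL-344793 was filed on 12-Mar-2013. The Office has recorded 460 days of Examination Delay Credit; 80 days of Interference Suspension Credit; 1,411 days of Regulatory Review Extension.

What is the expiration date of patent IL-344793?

October 27, 2037

Base term: filing date + 21 years → 12 March 2034.
Examination Delay Credit: +460 days → 15 June 2035.
Interference Suspension Credit: +80 days → 3 September 2035.
Regulatory Review Extension: 1411 days claimed exceeds the 785-day cap, so +785 days → 27 October 2037.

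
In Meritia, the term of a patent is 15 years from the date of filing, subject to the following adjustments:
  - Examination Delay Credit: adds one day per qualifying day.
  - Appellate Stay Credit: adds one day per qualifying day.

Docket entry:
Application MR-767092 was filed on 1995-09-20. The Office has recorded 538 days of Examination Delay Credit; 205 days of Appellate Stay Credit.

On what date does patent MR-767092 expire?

Base term: filing date + 15 years → 20 September 2010.
Examination Delay Credit: +538 days → 11 March 2012.
Appellate Stay Credit: +205 days → 2 October 2012.

October 2, 2012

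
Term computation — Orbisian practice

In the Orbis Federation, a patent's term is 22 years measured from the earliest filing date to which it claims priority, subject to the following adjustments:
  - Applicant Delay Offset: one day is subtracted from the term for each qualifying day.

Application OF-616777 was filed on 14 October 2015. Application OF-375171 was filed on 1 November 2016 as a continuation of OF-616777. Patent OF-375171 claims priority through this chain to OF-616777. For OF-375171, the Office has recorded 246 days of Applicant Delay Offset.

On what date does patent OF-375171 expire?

February 10, 2037

Earliest priority filing: 14 October 2015.
Base term: 14 October 2015 + 22 years → 14 October 2037.
Applicant Delay Offset: −246 days → 10 February 2037.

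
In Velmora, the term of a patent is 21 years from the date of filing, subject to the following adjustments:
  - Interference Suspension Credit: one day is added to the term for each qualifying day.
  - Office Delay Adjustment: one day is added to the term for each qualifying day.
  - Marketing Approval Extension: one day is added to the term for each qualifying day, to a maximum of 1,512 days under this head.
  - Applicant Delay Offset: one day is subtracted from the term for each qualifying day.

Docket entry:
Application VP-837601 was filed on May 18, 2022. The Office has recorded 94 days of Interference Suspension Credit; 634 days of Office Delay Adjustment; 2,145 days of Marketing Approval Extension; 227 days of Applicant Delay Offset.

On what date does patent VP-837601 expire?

November 20, 2048

Base term: filing date + 21 years → 18 May 2043.
Interference Suspension Credit: +94 days → 20 August 2043.
Office Delay Adjustment: +634 days → 15 May 2045.
Marketing Approval Extension: 2145 days claimed exceeds the 1512-day cap, so +1512 days → 5 July 2049.
Applicant Delay Offset: −227 days → 20 November 2048.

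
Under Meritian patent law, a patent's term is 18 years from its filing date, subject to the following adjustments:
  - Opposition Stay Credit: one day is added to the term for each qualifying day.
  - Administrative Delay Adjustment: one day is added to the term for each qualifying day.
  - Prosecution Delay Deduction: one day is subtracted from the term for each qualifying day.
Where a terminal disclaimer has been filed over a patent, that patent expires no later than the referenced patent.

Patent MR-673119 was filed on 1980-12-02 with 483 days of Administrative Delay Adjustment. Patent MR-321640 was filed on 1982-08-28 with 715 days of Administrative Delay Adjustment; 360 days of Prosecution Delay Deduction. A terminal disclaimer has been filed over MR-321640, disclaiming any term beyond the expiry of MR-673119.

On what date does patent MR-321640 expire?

Natural term of MR-321640:
  Base: filing + 18 years → 28 August 2000.
  Administrative Delay Adjustment: +715 days → 13 August 2002.
  Prosecution Delay Deduction: −360 days → 18 August 2001.
Expiry of referenced patent MR-673119:
  Base: filing + 18 years → 2 December 1998.
  Administrative Delay Adjustment: +483 days → 29 March 2000.
Terminal disclaimer: MR-321640 expires on the earlier of 18 August 2001 and 29 March 2000.

March 29, 2000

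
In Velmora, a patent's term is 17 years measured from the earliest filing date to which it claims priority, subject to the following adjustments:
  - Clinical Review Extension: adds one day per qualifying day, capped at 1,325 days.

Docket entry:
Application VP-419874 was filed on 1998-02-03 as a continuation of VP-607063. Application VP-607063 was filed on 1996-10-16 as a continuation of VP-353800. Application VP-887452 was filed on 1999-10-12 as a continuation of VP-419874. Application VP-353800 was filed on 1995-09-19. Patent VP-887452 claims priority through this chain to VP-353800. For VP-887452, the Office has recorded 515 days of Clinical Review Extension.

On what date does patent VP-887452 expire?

Earliest priority filing: 19 September 1995.
Base term: 19 September 1995 + 17 years → 19 September 2012.
Clinical Review Extension: 515 days (within the 1325-day cap) → +515 days → 16 February 2014.

2014-02-16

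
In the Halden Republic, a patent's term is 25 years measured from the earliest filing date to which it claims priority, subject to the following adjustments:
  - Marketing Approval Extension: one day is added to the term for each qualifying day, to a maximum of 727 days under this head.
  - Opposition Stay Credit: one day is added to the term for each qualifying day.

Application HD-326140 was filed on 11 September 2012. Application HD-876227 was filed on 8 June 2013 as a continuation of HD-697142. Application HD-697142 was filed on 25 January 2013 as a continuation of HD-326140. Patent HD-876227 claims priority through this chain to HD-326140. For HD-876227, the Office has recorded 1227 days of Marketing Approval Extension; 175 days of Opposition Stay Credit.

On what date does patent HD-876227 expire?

March 1, 2040

Earliest priority filing: 11 September 2012.
Base term: 11 September 2012 + 25 years → 11 September 2037.
Marketing Approval Extension: 1227 days claimed exceeds the 727-day cap, so +727 days → 8 September 2039.
Opposition Stay Credit: +175 days → 1 March 2040.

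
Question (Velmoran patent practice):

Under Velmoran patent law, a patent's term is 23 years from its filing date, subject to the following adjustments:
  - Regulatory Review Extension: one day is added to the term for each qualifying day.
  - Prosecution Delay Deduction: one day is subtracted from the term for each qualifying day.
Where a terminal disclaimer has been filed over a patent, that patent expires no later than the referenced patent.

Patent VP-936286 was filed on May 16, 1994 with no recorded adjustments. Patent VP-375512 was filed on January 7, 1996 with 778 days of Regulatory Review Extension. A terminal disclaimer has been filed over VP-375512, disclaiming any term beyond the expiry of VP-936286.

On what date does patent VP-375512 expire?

Natural term of VP-375512:
  Base: filing + 23 years → 7 January 2019.
  Regulatory Review Extension: +778 days → 23 February 2021.
Expiry of referenced patent VP-936286:
  Base: filing + 23 years → 16 May 2017.
Terminal disclaimer: VP-375512 expires on the earlier of 23 February 2021 and 16 May 2017.

May 16, 2017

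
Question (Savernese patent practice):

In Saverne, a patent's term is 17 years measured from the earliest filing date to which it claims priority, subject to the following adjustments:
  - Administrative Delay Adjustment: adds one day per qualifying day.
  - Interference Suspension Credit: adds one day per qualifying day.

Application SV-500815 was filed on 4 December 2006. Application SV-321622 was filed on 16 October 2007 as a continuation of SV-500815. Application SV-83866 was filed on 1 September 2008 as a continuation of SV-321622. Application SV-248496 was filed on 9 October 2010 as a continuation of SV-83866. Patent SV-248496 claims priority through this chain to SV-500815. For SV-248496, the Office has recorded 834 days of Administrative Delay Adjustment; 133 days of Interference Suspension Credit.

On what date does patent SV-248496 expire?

Earliest priority filing: 4 December 2006.
Base term: 4 December 2006 + 17 years → 4 December 2023.
Administrative Delay Adjustment: +834 days → 17 March 2026.
Interference Suspension Credit: +133 days → 28 July 2026.

July 28, 2026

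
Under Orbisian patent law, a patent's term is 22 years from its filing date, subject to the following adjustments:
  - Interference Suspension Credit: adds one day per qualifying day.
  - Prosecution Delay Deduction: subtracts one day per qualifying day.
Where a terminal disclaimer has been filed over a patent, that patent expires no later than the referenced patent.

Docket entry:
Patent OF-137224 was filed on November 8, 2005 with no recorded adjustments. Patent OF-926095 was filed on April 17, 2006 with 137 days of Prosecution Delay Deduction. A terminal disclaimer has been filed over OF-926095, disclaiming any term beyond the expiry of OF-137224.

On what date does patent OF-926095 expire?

Natural term of OF-926095:
  Base: filing + 22 years → 17 April 2028.
  Prosecution Delay Deduction: −137 days → 2 December 2027.
Expiry of referenced patent OF-137224:
  Base: filing + 22 years → 8 November 2027.
Terminal disclaimer: OF-926095 expires on the earlier of 2 December 2027 and 8 November 2027.

2027-11-08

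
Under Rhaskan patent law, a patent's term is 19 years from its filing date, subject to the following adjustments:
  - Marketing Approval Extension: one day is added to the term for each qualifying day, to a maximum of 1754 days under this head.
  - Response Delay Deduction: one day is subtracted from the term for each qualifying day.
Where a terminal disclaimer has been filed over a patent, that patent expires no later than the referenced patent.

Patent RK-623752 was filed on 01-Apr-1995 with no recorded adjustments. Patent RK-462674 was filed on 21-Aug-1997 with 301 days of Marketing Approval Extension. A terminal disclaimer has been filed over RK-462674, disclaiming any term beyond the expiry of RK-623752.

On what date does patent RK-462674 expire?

April 1, 2014

Natural term of RK-462674:
  Base: filing + 19 years → 21 August 2016.
  Marketing Approval Extension: 301 days (within the 1754-day cap) → +301 days → 18 June 2017.
Expiry of referenced patent RK-623752:
  Base: filing + 19 years → 1 April 2014.
Terminal disclaimer: RK-462674 expires on the earlier of 18 June 2017 and 1 April 2014.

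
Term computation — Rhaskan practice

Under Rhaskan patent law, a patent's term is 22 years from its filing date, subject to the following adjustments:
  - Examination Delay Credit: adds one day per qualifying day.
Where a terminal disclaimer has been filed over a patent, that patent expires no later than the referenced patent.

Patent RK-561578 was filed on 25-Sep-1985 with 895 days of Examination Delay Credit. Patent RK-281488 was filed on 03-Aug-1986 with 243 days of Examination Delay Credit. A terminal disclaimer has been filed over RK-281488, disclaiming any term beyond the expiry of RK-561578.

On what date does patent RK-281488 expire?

Natural term of RK-281488:
  Base: filing + 22 years → 3 August 2008.
  Examination Delay Credit: +243 days → 3 April 2009.
Expiry of referenced patent RK-561578:
  Base: filing + 22 years → 25 September 2007.
  Examination Delay Credit: +895 days → 8 March 2010.
Terminal disclaimer: RK-281488 expires on the earlier of 3 April 2009 and 8 March 2010.

2009-04-03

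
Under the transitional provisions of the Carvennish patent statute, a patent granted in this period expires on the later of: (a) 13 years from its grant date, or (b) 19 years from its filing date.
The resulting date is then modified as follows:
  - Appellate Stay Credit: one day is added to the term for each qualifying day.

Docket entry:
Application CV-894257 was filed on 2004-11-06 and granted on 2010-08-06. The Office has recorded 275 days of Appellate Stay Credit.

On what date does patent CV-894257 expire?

2024-08-07

(a) grant + 13 years → 6 August 2023.
(b) filing + 19 years → 6 November 2023.
Later of the two: 6 November 2023.
Appellate Stay Credit: +275 days → 7 August 2024.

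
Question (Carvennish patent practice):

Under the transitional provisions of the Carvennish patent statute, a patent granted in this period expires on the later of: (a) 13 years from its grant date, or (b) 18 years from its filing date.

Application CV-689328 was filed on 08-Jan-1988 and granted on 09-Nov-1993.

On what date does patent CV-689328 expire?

2006-11-09

(a) grant + 13 years → 9 November 2006.
(b) filing + 18 years → 8 January 2006.
Later of the two: 9 November 2006.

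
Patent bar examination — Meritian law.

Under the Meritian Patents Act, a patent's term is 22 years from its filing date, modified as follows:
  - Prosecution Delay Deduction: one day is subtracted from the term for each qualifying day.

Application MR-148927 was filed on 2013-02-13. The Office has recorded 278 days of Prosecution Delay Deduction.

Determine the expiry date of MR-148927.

Base term: filing date + 22 years → 13 February 2035.
Prosecution Delay Deduction: −278 days → 11 May 2034.

May 11, 2034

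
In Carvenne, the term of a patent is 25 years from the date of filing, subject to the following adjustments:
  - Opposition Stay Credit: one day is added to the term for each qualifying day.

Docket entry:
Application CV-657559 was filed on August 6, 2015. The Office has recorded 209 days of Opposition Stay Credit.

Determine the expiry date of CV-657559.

Base term: filing date + 25 years → 6 August 2040.
Opposition Stay Credit: +209 days → 3 March 2041.

2041-03-03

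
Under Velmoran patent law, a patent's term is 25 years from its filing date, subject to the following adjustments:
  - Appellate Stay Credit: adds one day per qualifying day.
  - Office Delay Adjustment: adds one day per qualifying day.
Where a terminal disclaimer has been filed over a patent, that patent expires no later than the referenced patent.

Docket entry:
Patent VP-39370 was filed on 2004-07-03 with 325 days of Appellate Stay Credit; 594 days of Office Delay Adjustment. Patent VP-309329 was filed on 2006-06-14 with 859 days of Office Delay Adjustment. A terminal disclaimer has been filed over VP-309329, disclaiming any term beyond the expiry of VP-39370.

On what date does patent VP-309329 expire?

Natural term of VP-309329:
  Base: filing + 25 years → 14 June 2031.
  Office Delay Adjustment: +859 days → 20 October 2033.
Expiry of referenced patent VP-39370:
  Base: filing + 25 years → 3 July 2029.
  Appellate Stay Credit: +325 days → 24 May 2030.
  Office Delay Adjustment: +594 days → 8 January 2032.
Terminal disclaimer: VP-309329 expires on the earlier of 20 October 2033 and 8 January 2032.

January 8, 2032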